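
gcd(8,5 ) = 1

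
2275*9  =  20475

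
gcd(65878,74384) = 2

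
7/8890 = 1/1270  =  0.00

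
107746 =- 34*(  -  3169 ) 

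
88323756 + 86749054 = 175072810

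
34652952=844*41058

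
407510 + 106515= 514025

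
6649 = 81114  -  74465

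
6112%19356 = 6112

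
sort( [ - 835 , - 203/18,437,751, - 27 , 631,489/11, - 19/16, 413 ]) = [-835, - 27, - 203/18,-19/16,489/11 , 413,437, 631,751] 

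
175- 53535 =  - 53360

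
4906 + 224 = 5130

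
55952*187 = 10463024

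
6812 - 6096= 716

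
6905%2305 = 2295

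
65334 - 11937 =53397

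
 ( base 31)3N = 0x74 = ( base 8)164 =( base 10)116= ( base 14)84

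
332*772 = 256304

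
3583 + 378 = 3961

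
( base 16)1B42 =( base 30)7MI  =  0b1101101000010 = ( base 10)6978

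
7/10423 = 1/1489 = 0.00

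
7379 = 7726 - 347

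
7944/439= 18 + 42/439 = 18.10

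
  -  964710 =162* ( - 5955) 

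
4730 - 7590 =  - 2860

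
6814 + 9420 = 16234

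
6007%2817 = 373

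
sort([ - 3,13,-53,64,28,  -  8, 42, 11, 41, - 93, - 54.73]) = [ - 93, - 54.73, - 53, - 8, - 3, 11,13,28,  41,  42 , 64]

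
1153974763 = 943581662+210393101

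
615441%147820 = 24161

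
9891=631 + 9260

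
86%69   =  17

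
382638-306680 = 75958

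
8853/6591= 1 + 58/169 = 1.34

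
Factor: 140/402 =70/201 = 2^1* 3^( - 1)*5^1*7^1*67^(-1 ) 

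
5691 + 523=6214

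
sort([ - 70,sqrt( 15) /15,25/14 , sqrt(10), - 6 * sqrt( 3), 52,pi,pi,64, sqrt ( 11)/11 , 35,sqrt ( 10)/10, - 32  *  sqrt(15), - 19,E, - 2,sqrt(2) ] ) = [ - 32*sqrt( 15), - 70, - 19, - 6*sqrt(3),-2,sqrt ( 15 )/15,sqrt(11) /11, sqrt ( 10) /10,sqrt( 2 ),  25/14,E,pi,pi,sqrt(10),35,52,64] 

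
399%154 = 91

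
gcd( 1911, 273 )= 273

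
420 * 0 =0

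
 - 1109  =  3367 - 4476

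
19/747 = 19/747 = 0.03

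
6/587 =6/587 = 0.01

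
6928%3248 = 432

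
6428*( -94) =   -  604232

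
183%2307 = 183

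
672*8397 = 5642784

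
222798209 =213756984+9041225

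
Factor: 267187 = 267187^1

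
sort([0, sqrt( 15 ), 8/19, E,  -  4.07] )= [- 4.07, 0  ,  8/19 , E,sqrt( 15) ]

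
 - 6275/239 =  - 27 + 178/239 = - 26.26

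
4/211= 4/211  =  0.02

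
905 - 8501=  - 7596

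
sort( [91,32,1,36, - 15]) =[ - 15,1, 32,36  ,  91 ]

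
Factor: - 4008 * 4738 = - 18989904 = - 2^4 * 3^1*23^1 * 103^1*167^1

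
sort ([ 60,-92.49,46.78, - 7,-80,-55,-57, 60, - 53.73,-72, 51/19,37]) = [ - 92.49 , - 80, - 72,- 57,-55 ,-53.73, - 7 , 51/19, 37,46.78,60 , 60]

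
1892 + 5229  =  7121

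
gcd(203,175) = 7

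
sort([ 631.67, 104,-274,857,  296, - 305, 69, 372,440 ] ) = [ - 305,-274, 69, 104, 296, 372,440,  631.67,857]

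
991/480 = 991/480 = 2.06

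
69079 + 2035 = 71114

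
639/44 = 639/44 = 14.52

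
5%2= 1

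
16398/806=8199/403 = 20.34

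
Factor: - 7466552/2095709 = - 2^3*7^(-1)*11^ ( - 1) * 17^ ( - 1)*1601^( -1)*933319^1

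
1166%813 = 353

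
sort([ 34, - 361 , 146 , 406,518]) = [-361,34,146 , 406, 518]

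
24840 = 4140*6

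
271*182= 49322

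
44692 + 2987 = 47679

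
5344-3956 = 1388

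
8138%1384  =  1218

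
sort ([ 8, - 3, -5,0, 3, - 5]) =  [-5,-5 ,-3 , 0, 3, 8 ] 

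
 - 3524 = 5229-8753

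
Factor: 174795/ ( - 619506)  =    -  2^( - 1)*3^( - 1)*5^1*43^1  *127^ ( - 1) = - 215/762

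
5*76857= 384285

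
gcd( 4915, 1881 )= 1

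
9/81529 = 9/81529=0.00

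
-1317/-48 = 27 + 7/16 = 27.44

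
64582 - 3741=60841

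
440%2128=440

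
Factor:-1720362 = -2^1*3^1*7^1*40961^1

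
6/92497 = 6/92497 = 0.00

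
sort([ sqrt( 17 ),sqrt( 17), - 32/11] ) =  [  -  32/11,sqrt( 17),sqrt(17) ]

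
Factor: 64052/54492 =3^( - 1)*19^( - 1)*67^1 = 67/57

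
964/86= 482/43 =11.21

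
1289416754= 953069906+336346848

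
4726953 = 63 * 75031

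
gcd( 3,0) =3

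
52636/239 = 52636/239 = 220.23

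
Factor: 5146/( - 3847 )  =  -2^1*31^1*83^1*3847^ ( - 1) 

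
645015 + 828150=1473165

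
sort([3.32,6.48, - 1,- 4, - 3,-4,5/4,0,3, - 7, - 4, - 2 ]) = [ - 7 , - 4,  -  4,-4,-3, - 2,  -  1,0,  5/4, 3,3.32,6.48]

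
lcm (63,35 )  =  315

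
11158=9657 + 1501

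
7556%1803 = 344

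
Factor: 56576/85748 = 64/97 = 2^6 * 97^( - 1)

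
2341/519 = 2341/519 = 4.51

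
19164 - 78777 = - 59613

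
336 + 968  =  1304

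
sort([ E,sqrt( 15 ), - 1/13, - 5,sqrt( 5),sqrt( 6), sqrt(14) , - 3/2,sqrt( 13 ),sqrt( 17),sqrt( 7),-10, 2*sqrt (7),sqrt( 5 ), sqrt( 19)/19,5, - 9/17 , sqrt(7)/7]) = [  -  10,-5, - 3/2, - 9/17, - 1/13 , sqrt( 19)/19,sqrt( 7)/7,sqrt( 5), sqrt( 5 ),sqrt( 6),sqrt( 7) , E , sqrt(13 )  ,  sqrt( 14 ),sqrt( 15), sqrt( 17 ),5, 2 * sqrt (7 ) ] 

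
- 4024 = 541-4565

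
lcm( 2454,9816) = 9816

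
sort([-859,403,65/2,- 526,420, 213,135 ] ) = [ - 859,-526,65/2,135, 213, 403,420]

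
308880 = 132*2340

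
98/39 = 98/39 =2.51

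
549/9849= 183/3283  =  0.06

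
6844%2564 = 1716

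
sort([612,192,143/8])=[ 143/8, 192,612]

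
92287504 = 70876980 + 21410524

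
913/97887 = 913/97887 = 0.01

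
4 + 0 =4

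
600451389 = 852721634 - 252270245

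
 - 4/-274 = 2/137 = 0.01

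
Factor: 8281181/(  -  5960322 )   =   - 2^(  -  1) * 3^( - 2) * 59^1*97^1*137^( - 1 ) * 1447^1* 2417^(-1) 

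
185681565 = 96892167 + 88789398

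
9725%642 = 95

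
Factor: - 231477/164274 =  - 2^(  -  1 )*11^( -1 ) * 31^1 = - 31/22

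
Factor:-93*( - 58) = 5394 =2^1*3^1*29^1*31^1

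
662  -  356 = 306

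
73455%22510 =5925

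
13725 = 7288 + 6437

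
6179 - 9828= - 3649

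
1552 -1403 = 149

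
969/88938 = 323/29646 = 0.01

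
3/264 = 1/88 = 0.01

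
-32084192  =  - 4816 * 6662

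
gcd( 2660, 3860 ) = 20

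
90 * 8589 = 773010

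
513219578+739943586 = 1253163164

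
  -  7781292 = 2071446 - 9852738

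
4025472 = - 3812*(-1056)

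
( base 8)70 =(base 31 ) 1p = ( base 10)56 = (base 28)20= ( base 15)3b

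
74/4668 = 37/2334=0.02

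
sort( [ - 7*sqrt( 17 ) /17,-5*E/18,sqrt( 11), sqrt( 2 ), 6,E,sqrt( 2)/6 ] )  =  [ - 7* sqrt(17 )/17,  -  5*E/18, sqrt( 2)/6,sqrt( 2 ), E,sqrt(11) , 6]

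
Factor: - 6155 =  - 5^1 * 1231^1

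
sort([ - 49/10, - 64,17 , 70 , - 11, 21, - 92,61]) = [ - 92 ,  -  64  , - 11,-49/10,17, 21, 61,70 ] 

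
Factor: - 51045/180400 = -249/880= - 2^( - 4)*3^1*5^( - 1 )*11^( - 1)*83^1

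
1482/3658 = 741/1829 = 0.41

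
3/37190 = 3/37190= 0.00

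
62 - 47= 15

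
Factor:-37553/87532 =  - 2^( - 2) * 17^1*47^2*79^ ( - 1)*277^( - 1)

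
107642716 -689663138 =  - 582020422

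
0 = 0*227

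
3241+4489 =7730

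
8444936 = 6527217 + 1917719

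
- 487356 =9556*( - 51)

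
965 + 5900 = 6865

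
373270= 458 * 815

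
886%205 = 66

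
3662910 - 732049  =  2930861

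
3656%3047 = 609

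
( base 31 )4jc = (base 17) f68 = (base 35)3M0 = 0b1000101011101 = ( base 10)4445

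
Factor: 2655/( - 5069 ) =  - 3^2 *5^1*37^( - 1 )*59^1*137^( - 1 ) 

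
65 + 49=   114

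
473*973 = 460229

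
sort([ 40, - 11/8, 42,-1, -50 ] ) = [-50,-11/8,-1, 40, 42 ]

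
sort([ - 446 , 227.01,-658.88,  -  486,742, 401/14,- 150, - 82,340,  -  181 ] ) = [ -658.88, - 486,-446, -181,-150, - 82,401/14,227.01,  340,742 ] 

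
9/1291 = 9/1291 = 0.01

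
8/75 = 8/75 = 0.11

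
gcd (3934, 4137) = 7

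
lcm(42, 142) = 2982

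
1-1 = 0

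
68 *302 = 20536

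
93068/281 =331 + 57/281 = 331.20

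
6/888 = 1/148 = 0.01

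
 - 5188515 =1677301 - 6865816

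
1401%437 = 90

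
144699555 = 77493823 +67205732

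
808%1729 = 808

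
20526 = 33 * 622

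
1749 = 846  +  903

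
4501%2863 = 1638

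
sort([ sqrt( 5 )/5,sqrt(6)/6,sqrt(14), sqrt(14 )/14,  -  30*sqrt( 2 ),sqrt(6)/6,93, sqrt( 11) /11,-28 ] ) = [ - 30*sqrt(2 ), - 28,sqrt(14)/14, sqrt( 11) /11,sqrt( 6)/6,sqrt(6) /6,sqrt(5 ) /5 , sqrt( 14),93 ]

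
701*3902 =2735302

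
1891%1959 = 1891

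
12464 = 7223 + 5241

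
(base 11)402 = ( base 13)2B5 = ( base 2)111100110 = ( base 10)486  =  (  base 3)200000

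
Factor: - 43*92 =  - 3956 =- 2^2*23^1*43^1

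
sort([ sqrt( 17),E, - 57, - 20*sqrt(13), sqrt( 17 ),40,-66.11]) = [ - 20*sqrt( 13 ),  -  66.11, - 57, E, sqrt( 17 ),  sqrt( 17), 40]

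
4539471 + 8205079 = 12744550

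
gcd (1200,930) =30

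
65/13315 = 13/2663 = 0.00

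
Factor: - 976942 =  - 2^1*19^1 * 47^1*547^1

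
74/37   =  2 = 2.00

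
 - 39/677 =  - 39/677 =- 0.06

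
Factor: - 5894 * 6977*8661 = -2^1*3^1 *7^1*421^1*2887^1*6977^1 = - 356161435518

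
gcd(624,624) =624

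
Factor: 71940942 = 2^1*3^2*59^1*67741^1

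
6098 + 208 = 6306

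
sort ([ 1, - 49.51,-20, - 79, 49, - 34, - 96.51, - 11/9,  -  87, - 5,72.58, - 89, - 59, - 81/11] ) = [ - 96.51, - 89, - 87, - 79, - 59, - 49.51,-34, - 20, - 81/11 , - 5, - 11/9 , 1,49, 72.58 ]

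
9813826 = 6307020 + 3506806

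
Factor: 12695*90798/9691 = 2^1*3^1 *5^1*11^( - 1 )*37^1 * 409^1 * 881^(-1 ) * 2539^1 =1152680610/9691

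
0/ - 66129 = 0/1 = - 0.00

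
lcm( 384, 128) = 384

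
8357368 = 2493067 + 5864301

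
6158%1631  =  1265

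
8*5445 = 43560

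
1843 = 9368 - 7525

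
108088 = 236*458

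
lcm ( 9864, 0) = 0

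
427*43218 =18454086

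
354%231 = 123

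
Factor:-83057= -13^1*6389^1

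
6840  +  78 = 6918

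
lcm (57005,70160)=912080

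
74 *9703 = 718022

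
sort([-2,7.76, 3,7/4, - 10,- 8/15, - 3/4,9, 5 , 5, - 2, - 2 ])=[ - 10,-2 , - 2, - 2,-3/4, - 8/15, 7/4, 3, 5, 5, 7.76 , 9 ] 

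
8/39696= 1/4962 = 0.00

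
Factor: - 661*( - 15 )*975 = 9667125 = 3^2 * 5^3*13^1 * 661^1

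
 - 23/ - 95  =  23/95=0.24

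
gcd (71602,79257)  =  1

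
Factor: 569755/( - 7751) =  - 5^1*17^1* 23^( -1)*337^( - 1) * 6703^1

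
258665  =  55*4703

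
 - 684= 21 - 705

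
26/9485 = 26/9485 =0.00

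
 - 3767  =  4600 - 8367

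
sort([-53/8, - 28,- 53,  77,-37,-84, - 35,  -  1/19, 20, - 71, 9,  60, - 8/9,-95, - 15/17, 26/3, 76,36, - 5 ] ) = [ - 95, - 84, - 71, - 53,  -  37, -35, - 28,- 53/8, - 5  ,  -  8/9, - 15/17, - 1/19, 26/3, 9, 20, 36, 60,  76,77]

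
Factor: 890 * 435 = 2^1*3^1*5^2 * 29^1 * 89^1 = 387150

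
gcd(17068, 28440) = 4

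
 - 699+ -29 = - 728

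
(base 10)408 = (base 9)503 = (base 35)BN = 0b110011000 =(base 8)630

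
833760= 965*864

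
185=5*37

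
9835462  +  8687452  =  18522914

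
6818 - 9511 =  - 2693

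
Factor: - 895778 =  - 2^1*13^1 * 131^1*263^1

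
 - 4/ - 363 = 4/363 = 0.01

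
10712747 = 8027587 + 2685160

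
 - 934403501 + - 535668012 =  - 1470071513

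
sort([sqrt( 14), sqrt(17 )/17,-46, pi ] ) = [  -  46,  sqrt(17 )/17, pi,sqrt( 14)]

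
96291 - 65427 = 30864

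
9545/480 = 1909/96 = 19.89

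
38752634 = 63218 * 613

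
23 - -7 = 30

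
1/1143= 1/1143=0.00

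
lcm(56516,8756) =621676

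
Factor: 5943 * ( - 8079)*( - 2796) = 134245737612  =  2^2 * 3^3*  7^1*233^1*283^1*2693^1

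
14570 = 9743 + 4827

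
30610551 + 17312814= 47923365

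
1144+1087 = 2231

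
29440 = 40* 736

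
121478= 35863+85615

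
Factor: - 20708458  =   - 2^1*643^1 * 16103^1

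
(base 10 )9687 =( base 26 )e8f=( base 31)A2F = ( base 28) C9R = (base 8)22727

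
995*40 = 39800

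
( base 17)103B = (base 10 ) 4975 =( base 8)11557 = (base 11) 3813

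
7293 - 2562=4731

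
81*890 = 72090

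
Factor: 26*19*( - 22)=-2^2*11^1*13^1*19^1 = - 10868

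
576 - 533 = 43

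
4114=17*242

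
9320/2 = 4660=4660.00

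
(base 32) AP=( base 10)345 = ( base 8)531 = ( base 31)b4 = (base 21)G9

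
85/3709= 85/3709 = 0.02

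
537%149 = 90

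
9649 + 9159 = 18808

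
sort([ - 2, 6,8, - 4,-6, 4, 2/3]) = [  -  6, - 4, - 2,2/3,4,  6,8] 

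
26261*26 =682786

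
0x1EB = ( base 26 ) in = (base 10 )491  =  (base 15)22b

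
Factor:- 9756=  - 2^2*3^2*271^1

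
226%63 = 37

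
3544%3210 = 334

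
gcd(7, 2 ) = 1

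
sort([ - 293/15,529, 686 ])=[-293/15,529,686 ]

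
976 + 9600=10576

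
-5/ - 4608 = 5/4608 = 0.00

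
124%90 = 34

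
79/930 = 79/930=0.08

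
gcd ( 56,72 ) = 8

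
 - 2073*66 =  - 136818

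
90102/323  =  90102/323 = 278.95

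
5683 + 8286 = 13969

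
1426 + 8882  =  10308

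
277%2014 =277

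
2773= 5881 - 3108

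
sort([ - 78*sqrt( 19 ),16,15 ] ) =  [ - 78*sqrt(19),15,16]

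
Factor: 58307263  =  7^1 * 17^1*489977^1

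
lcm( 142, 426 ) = 426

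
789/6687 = 263/2229=0.12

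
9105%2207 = 277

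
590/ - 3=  - 197+1/3 = -  196.67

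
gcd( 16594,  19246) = 2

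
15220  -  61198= - 45978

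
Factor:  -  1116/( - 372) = 3^1 = 3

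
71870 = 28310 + 43560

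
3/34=3/34= 0.09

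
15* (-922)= -13830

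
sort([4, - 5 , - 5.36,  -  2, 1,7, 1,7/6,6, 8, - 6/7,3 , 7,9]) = [ - 5.36, - 5,  -  2,-6/7,1,  1,7/6,3,4,6,7, 7, 8,9 ] 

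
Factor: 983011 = 181^1*5431^1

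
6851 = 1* 6851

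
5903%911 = 437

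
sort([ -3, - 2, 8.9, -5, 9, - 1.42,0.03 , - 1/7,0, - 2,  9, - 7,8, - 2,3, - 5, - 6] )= [ - 7, - 6, - 5 , - 5, - 3, - 2, - 2,-2 ,-1.42, - 1/7, 0,0.03,3,8,8.9,9,9]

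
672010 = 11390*59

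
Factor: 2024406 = 2^1*3^3*37489^1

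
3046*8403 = 25595538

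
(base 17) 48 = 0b1001100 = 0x4c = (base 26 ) 2o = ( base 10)76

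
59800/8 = 7475 = 7475.00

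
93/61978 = 93/61978 = 0.00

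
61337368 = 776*79043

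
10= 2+8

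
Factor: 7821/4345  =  3^2*5^(-1) = 9/5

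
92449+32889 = 125338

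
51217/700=73 + 117/700 = 73.17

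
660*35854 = 23663640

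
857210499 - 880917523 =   -  23707024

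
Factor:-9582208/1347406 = - 4791104/673703=   - 2^6*719^( - 1)*937^( - 1)*74861^1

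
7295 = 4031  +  3264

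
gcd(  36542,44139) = 1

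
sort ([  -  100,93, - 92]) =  [ - 100, -92, 93 ]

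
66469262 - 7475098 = 58994164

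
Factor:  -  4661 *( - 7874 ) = 2^1*31^1 *59^1*79^1* 127^1 = 36700714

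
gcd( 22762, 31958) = 38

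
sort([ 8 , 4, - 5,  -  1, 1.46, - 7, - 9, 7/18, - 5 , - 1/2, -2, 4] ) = [ - 9, - 7,  -  5, - 5, - 2, - 1, - 1/2, 7/18, 1.46, 4,4,8 ]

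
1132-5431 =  - 4299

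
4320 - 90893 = - 86573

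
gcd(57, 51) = 3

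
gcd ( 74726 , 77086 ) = 2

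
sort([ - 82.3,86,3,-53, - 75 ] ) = [ - 82.3, - 75, -53,3,86] 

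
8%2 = 0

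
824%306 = 212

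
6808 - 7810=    - 1002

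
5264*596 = 3137344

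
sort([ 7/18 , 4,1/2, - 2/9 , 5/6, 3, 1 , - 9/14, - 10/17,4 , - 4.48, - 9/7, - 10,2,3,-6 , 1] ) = [ - 10, - 6,-4.48 , - 9/7 , - 9/14, - 10/17, - 2/9,7/18, 1/2,  5/6,1, 1,2,3, 3, 4,  4 ]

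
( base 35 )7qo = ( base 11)7165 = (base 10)9509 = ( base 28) C3H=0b10010100100101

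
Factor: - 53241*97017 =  - 5165282097 = - 3^2*73^1*443^1*17747^1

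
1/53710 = 1/53710 = 0.00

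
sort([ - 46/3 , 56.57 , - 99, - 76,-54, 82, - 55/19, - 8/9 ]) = [ - 99 , - 76,-54, - 46/3, - 55/19, - 8/9 , 56.57 , 82]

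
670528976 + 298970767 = 969499743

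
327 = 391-64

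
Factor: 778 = 2^1*389^1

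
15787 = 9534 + 6253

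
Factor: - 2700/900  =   - 3^1 = - 3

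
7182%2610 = 1962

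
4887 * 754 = 3684798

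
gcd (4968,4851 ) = 9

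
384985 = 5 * 76997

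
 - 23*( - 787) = 18101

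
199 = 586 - 387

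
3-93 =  - 90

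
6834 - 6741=93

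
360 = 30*12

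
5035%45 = 40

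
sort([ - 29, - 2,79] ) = [-29, - 2, 79]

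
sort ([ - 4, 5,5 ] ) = [-4, 5, 5]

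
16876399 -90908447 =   -  74032048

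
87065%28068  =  2861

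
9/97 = 9/97 = 0.09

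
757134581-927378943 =-170244362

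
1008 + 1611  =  2619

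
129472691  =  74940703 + 54531988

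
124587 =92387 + 32200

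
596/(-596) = - 1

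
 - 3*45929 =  - 137787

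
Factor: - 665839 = - 17^1*53^1*739^1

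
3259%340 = 199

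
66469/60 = 66469/60 = 1107.82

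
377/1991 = 377/1991= 0.19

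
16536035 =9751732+6784303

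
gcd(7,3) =1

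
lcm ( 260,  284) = 18460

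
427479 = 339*1261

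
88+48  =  136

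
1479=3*493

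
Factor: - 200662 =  - 2^1 *7^1*11^1 * 1303^1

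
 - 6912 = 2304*( - 3)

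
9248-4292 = 4956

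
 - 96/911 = -96/911 = - 0.11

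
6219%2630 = 959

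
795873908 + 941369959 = 1737243867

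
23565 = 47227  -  23662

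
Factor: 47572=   2^2*  7^1*1699^1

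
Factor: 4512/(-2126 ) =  - 2256/1063 = - 2^4 * 3^1*47^1*1063^( - 1) 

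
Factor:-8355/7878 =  - 2^( - 1)*5^1*13^ ( - 1)*101^( - 1 )*557^1 = -2785/2626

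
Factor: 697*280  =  195160= 2^3*5^1*7^1*17^1*41^1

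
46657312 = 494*94448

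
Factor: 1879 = 1879^1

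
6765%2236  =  57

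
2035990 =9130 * 223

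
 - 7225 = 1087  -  8312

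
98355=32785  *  3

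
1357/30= 45 + 7/30= 45.23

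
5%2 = 1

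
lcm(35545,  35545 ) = 35545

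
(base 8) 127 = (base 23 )3I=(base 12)73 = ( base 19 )4b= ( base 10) 87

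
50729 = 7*7247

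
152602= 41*3722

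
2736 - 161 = 2575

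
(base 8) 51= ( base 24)1H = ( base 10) 41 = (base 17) 27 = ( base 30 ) 1B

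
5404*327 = 1767108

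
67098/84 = 798  +  11/14 = 798.79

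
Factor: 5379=3^1*11^1 * 163^1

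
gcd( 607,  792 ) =1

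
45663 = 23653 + 22010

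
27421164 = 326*84114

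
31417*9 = 282753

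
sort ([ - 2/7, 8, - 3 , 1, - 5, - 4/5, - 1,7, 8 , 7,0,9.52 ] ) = [ - 5 , - 3 ,-1,- 4/5, - 2/7,0 , 1 , 7, 7,8,8,9.52]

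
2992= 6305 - 3313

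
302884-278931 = 23953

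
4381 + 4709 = 9090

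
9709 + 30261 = 39970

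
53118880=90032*590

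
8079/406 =8079/406=19.90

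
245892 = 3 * 81964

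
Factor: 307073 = 13^2*23^1 * 79^1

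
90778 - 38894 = 51884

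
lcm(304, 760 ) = 1520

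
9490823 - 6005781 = 3485042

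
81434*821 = 66857314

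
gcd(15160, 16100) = 20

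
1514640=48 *31555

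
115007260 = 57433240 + 57574020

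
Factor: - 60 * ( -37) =2220  =  2^2 * 3^1*5^1*37^1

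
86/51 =86/51 =1.69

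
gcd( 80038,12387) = 1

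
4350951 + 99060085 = 103411036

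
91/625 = 91/625 = 0.15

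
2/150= 1/75= 0.01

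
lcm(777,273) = 10101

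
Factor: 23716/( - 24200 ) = -2^ (-1 ) * 5^( - 2)*7^2 = -49/50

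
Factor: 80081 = 73^1*1097^1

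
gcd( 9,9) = 9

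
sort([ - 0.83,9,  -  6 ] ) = [  -  6, - 0.83, 9]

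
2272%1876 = 396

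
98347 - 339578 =  -  241231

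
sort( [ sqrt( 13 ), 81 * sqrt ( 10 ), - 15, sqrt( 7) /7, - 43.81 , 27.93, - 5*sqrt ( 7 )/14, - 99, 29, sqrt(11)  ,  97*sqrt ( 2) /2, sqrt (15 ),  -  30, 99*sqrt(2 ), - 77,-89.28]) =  [ - 99, - 89.28, - 77, - 43.81, - 30, - 15, - 5*sqrt ( 7)/14,sqrt ( 7 )/7,sqrt(11),sqrt (13) , sqrt ( 15 ), 27.93,29,97*sqrt(2)/2,  99*sqrt( 2), 81*sqrt(10 ) ]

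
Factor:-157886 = -2^1*89^1 * 887^1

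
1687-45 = 1642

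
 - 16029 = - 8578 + -7451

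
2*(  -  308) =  - 616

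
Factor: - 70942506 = - 2^1*3^1*11823751^1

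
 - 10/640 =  - 1/64= - 0.02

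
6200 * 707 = 4383400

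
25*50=1250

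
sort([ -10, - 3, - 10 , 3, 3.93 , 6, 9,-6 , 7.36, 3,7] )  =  [ - 10, - 10, - 6, - 3, 3,3, 3.93,6,  7,7.36, 9 ]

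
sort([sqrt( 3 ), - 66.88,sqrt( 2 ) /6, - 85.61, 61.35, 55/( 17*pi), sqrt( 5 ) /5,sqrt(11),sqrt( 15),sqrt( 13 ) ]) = [-85.61, -66.88,sqrt( 2)/6,sqrt( 5) /5,55/( 17*pi ) , sqrt( 3), sqrt( 11),  sqrt (13), sqrt(15),61.35] 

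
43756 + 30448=74204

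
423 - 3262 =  - 2839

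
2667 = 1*2667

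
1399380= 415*3372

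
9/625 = 9/625=0.01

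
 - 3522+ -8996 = -12518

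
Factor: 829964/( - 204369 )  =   - 2^2*3^(-1 )*11^( - 2 )*563^( - 1 )*207491^1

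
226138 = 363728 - 137590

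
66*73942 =4880172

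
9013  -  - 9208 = 18221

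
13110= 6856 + 6254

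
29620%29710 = 29620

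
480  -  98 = 382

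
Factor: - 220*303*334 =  - 22264440 = - 2^3*3^1*5^1*11^1 * 101^1*167^1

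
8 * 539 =4312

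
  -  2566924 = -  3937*652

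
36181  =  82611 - 46430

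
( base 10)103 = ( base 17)61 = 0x67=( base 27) 3m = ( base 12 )87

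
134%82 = 52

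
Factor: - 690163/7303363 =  - 317^(  -  1 )*23039^( - 1)*690163^1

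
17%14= 3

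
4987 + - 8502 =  -3515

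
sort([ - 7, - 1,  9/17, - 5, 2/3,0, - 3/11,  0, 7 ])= [-7,-5,-1,-3/11,0,0,  9/17,2/3,7]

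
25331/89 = 284+55/89 = 284.62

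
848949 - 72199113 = -71350164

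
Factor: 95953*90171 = 8652177963 = 3^2 * 11^2*13^1 * 43^1 *61^1* 233^1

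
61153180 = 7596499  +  53556681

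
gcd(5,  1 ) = 1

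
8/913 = 8/913= 0.01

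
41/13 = 3 + 2/13 = 3.15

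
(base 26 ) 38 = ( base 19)4A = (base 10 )86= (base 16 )56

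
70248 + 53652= 123900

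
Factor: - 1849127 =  - 7^1*29^1*9109^1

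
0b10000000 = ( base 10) 128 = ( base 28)4g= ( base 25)53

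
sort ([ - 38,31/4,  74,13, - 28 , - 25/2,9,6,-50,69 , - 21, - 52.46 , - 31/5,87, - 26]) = [ - 52.46, - 50, - 38, - 28, - 26,  -  21, - 25/2, - 31/5,6 , 31/4,9,13 , 69,74,87]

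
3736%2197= 1539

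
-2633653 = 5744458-8378111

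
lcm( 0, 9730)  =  0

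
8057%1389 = 1112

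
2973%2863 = 110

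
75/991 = 75/991 =0.08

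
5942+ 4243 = 10185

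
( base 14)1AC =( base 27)co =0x15c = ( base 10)348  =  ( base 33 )AI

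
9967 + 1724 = 11691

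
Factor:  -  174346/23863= - 2^1 * 7^(-2)*179^1 = -358/49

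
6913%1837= 1402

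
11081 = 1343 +9738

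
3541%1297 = 947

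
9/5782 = 9/5782=0.00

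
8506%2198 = 1912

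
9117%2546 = 1479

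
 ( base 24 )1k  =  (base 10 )44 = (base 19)26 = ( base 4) 230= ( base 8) 54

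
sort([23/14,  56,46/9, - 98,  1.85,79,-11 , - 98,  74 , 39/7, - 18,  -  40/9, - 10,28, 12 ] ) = [ - 98 , - 98,-18, - 11, - 10 ,  -  40/9, 23/14,1.85, 46/9,  39/7, 12,28, 56, 74, 79]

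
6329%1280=1209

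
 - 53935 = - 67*805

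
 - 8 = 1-9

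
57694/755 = 57694/755 =76.42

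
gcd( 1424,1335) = 89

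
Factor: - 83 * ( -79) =6557 = 79^1*83^1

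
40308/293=137  +  167/293 = 137.57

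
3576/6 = 596=596.00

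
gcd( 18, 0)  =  18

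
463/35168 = 463/35168 = 0.01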